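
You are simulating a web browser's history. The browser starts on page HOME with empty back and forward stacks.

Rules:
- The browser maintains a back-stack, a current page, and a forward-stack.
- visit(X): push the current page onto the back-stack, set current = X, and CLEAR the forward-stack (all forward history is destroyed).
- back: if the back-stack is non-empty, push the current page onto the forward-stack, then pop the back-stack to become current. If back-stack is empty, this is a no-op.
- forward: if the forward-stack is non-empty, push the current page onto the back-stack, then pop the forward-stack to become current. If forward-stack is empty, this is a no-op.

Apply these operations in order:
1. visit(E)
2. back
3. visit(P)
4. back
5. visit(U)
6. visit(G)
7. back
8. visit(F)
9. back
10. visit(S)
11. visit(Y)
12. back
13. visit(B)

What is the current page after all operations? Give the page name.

After 1 (visit(E)): cur=E back=1 fwd=0
After 2 (back): cur=HOME back=0 fwd=1
After 3 (visit(P)): cur=P back=1 fwd=0
After 4 (back): cur=HOME back=0 fwd=1
After 5 (visit(U)): cur=U back=1 fwd=0
After 6 (visit(G)): cur=G back=2 fwd=0
After 7 (back): cur=U back=1 fwd=1
After 8 (visit(F)): cur=F back=2 fwd=0
After 9 (back): cur=U back=1 fwd=1
After 10 (visit(S)): cur=S back=2 fwd=0
After 11 (visit(Y)): cur=Y back=3 fwd=0
After 12 (back): cur=S back=2 fwd=1
After 13 (visit(B)): cur=B back=3 fwd=0

Answer: B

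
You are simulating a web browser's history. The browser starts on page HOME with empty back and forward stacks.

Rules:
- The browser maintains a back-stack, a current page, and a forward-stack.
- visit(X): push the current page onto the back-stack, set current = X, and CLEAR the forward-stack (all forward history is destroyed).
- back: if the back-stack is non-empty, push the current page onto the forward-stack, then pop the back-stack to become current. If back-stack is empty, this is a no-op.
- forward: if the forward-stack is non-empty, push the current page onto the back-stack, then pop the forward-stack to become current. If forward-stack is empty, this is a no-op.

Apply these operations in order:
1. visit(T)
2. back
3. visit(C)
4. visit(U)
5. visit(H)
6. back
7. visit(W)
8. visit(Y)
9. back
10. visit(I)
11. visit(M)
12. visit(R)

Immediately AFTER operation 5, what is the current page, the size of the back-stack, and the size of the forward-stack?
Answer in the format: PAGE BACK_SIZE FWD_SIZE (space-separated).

After 1 (visit(T)): cur=T back=1 fwd=0
After 2 (back): cur=HOME back=0 fwd=1
After 3 (visit(C)): cur=C back=1 fwd=0
After 4 (visit(U)): cur=U back=2 fwd=0
After 5 (visit(H)): cur=H back=3 fwd=0

H 3 0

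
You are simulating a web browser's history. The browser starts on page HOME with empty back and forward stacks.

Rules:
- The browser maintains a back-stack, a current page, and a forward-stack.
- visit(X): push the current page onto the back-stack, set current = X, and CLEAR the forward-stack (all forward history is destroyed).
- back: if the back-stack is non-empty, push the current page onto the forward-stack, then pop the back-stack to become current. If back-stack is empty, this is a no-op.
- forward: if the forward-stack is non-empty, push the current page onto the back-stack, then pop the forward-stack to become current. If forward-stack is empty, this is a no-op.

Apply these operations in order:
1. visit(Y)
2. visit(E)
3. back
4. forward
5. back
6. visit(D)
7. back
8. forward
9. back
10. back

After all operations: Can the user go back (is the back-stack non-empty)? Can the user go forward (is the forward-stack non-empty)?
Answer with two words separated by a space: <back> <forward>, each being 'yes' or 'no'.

After 1 (visit(Y)): cur=Y back=1 fwd=0
After 2 (visit(E)): cur=E back=2 fwd=0
After 3 (back): cur=Y back=1 fwd=1
After 4 (forward): cur=E back=2 fwd=0
After 5 (back): cur=Y back=1 fwd=1
After 6 (visit(D)): cur=D back=2 fwd=0
After 7 (back): cur=Y back=1 fwd=1
After 8 (forward): cur=D back=2 fwd=0
After 9 (back): cur=Y back=1 fwd=1
After 10 (back): cur=HOME back=0 fwd=2

Answer: no yes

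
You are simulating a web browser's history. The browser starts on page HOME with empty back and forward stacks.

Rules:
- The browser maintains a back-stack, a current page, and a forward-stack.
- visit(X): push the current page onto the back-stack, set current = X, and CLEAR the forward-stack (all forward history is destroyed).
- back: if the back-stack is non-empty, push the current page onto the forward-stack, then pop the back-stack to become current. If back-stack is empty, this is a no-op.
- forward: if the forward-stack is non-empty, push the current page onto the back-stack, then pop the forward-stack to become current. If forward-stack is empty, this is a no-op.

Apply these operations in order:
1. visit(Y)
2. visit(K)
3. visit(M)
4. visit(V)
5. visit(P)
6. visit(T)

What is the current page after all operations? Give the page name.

After 1 (visit(Y)): cur=Y back=1 fwd=0
After 2 (visit(K)): cur=K back=2 fwd=0
After 3 (visit(M)): cur=M back=3 fwd=0
After 4 (visit(V)): cur=V back=4 fwd=0
After 5 (visit(P)): cur=P back=5 fwd=0
After 6 (visit(T)): cur=T back=6 fwd=0

Answer: T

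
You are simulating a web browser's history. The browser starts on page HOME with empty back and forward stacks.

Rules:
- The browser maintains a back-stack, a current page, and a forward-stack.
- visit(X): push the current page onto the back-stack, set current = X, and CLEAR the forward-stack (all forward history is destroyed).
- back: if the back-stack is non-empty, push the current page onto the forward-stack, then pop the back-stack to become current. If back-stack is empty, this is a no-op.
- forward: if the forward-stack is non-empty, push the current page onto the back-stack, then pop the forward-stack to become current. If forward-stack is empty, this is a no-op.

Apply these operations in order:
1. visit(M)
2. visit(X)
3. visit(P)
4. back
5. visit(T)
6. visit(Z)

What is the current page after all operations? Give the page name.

Answer: Z

Derivation:
After 1 (visit(M)): cur=M back=1 fwd=0
After 2 (visit(X)): cur=X back=2 fwd=0
After 3 (visit(P)): cur=P back=3 fwd=0
After 4 (back): cur=X back=2 fwd=1
After 5 (visit(T)): cur=T back=3 fwd=0
After 6 (visit(Z)): cur=Z back=4 fwd=0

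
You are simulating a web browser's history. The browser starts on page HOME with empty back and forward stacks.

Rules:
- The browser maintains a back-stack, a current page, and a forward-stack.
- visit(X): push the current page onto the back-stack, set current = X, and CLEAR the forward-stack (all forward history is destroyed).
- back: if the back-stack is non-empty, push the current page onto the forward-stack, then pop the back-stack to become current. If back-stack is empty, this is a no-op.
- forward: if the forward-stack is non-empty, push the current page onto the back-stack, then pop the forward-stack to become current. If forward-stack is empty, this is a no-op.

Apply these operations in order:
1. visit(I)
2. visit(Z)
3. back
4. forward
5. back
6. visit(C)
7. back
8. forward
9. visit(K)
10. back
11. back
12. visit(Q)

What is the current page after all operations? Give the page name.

After 1 (visit(I)): cur=I back=1 fwd=0
After 2 (visit(Z)): cur=Z back=2 fwd=0
After 3 (back): cur=I back=1 fwd=1
After 4 (forward): cur=Z back=2 fwd=0
After 5 (back): cur=I back=1 fwd=1
After 6 (visit(C)): cur=C back=2 fwd=0
After 7 (back): cur=I back=1 fwd=1
After 8 (forward): cur=C back=2 fwd=0
After 9 (visit(K)): cur=K back=3 fwd=0
After 10 (back): cur=C back=2 fwd=1
After 11 (back): cur=I back=1 fwd=2
After 12 (visit(Q)): cur=Q back=2 fwd=0

Answer: Q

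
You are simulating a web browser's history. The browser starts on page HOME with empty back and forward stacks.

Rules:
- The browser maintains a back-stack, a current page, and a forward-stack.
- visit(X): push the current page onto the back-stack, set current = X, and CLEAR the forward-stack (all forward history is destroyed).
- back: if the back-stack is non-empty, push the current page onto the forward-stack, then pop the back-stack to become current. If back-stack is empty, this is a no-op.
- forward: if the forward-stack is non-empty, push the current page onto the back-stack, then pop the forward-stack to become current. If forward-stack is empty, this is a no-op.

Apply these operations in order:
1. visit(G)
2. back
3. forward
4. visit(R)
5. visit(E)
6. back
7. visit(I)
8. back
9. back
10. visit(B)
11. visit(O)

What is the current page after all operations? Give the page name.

After 1 (visit(G)): cur=G back=1 fwd=0
After 2 (back): cur=HOME back=0 fwd=1
After 3 (forward): cur=G back=1 fwd=0
After 4 (visit(R)): cur=R back=2 fwd=0
After 5 (visit(E)): cur=E back=3 fwd=0
After 6 (back): cur=R back=2 fwd=1
After 7 (visit(I)): cur=I back=3 fwd=0
After 8 (back): cur=R back=2 fwd=1
After 9 (back): cur=G back=1 fwd=2
After 10 (visit(B)): cur=B back=2 fwd=0
After 11 (visit(O)): cur=O back=3 fwd=0

Answer: O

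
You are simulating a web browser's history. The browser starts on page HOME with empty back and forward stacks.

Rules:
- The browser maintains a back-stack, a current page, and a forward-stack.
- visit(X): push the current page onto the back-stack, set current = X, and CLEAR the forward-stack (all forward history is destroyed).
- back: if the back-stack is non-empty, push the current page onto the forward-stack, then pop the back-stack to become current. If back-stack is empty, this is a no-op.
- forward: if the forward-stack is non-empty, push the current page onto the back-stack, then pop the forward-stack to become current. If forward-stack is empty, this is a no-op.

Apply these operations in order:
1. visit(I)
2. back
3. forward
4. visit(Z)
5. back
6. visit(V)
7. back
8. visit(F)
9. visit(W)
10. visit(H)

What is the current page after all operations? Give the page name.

Answer: H

Derivation:
After 1 (visit(I)): cur=I back=1 fwd=0
After 2 (back): cur=HOME back=0 fwd=1
After 3 (forward): cur=I back=1 fwd=0
After 4 (visit(Z)): cur=Z back=2 fwd=0
After 5 (back): cur=I back=1 fwd=1
After 6 (visit(V)): cur=V back=2 fwd=0
After 7 (back): cur=I back=1 fwd=1
After 8 (visit(F)): cur=F back=2 fwd=0
After 9 (visit(W)): cur=W back=3 fwd=0
After 10 (visit(H)): cur=H back=4 fwd=0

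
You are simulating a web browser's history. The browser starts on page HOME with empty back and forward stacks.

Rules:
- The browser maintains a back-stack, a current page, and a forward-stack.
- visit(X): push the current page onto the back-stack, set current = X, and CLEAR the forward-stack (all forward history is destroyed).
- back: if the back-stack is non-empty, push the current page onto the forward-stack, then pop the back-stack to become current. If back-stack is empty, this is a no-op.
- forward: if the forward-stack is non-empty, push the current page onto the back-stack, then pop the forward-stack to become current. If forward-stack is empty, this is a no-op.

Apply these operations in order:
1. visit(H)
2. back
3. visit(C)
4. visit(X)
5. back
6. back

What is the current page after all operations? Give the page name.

After 1 (visit(H)): cur=H back=1 fwd=0
After 2 (back): cur=HOME back=0 fwd=1
After 3 (visit(C)): cur=C back=1 fwd=0
After 4 (visit(X)): cur=X back=2 fwd=0
After 5 (back): cur=C back=1 fwd=1
After 6 (back): cur=HOME back=0 fwd=2

Answer: HOME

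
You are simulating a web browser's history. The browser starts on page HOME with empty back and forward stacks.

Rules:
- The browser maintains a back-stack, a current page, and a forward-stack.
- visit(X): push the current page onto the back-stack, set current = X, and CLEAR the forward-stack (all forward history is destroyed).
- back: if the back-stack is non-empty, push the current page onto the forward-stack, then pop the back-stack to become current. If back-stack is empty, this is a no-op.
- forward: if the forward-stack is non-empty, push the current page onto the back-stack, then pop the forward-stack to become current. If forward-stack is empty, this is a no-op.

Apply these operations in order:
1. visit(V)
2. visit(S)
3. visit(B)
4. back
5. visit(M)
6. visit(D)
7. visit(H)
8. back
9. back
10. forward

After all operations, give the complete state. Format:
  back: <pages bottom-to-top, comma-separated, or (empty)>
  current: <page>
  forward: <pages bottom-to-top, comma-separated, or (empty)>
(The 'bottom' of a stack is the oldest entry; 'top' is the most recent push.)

Answer: back: HOME,V,S,M
current: D
forward: H

Derivation:
After 1 (visit(V)): cur=V back=1 fwd=0
After 2 (visit(S)): cur=S back=2 fwd=0
After 3 (visit(B)): cur=B back=3 fwd=0
After 4 (back): cur=S back=2 fwd=1
After 5 (visit(M)): cur=M back=3 fwd=0
After 6 (visit(D)): cur=D back=4 fwd=0
After 7 (visit(H)): cur=H back=5 fwd=0
After 8 (back): cur=D back=4 fwd=1
After 9 (back): cur=M back=3 fwd=2
After 10 (forward): cur=D back=4 fwd=1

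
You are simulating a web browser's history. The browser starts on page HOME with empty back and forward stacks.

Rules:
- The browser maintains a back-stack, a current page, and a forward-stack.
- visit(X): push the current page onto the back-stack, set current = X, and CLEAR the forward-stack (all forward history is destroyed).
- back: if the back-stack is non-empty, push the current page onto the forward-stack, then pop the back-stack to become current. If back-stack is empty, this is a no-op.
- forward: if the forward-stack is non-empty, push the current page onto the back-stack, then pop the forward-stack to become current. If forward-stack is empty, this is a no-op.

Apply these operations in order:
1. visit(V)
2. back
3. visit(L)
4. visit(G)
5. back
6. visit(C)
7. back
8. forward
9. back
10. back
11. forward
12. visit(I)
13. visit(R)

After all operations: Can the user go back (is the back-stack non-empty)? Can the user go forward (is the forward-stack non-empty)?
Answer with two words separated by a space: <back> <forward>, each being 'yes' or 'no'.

Answer: yes no

Derivation:
After 1 (visit(V)): cur=V back=1 fwd=0
After 2 (back): cur=HOME back=0 fwd=1
After 3 (visit(L)): cur=L back=1 fwd=0
After 4 (visit(G)): cur=G back=2 fwd=0
After 5 (back): cur=L back=1 fwd=1
After 6 (visit(C)): cur=C back=2 fwd=0
After 7 (back): cur=L back=1 fwd=1
After 8 (forward): cur=C back=2 fwd=0
After 9 (back): cur=L back=1 fwd=1
After 10 (back): cur=HOME back=0 fwd=2
After 11 (forward): cur=L back=1 fwd=1
After 12 (visit(I)): cur=I back=2 fwd=0
After 13 (visit(R)): cur=R back=3 fwd=0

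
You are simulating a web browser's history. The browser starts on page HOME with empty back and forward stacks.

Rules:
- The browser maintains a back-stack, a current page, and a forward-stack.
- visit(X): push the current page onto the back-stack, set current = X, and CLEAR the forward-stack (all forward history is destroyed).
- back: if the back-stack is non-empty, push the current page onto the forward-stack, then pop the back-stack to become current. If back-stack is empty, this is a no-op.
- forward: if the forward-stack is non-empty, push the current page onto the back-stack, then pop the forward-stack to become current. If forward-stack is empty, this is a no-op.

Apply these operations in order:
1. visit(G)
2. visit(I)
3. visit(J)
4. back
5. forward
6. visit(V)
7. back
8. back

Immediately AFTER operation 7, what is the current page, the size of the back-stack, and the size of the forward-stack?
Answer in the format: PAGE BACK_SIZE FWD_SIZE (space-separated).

After 1 (visit(G)): cur=G back=1 fwd=0
After 2 (visit(I)): cur=I back=2 fwd=0
After 3 (visit(J)): cur=J back=3 fwd=0
After 4 (back): cur=I back=2 fwd=1
After 5 (forward): cur=J back=3 fwd=0
After 6 (visit(V)): cur=V back=4 fwd=0
After 7 (back): cur=J back=3 fwd=1

J 3 1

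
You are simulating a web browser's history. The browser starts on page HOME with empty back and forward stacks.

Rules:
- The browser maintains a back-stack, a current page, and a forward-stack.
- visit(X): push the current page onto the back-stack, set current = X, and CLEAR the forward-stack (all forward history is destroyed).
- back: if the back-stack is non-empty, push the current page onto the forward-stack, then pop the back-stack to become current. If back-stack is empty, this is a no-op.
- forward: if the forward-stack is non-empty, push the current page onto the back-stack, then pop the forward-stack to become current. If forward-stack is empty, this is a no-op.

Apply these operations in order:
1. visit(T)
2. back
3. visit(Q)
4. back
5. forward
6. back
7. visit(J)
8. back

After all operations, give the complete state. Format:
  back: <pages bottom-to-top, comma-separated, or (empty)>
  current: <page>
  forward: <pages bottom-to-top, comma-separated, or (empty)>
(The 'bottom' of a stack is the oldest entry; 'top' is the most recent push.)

Answer: back: (empty)
current: HOME
forward: J

Derivation:
After 1 (visit(T)): cur=T back=1 fwd=0
After 2 (back): cur=HOME back=0 fwd=1
After 3 (visit(Q)): cur=Q back=1 fwd=0
After 4 (back): cur=HOME back=0 fwd=1
After 5 (forward): cur=Q back=1 fwd=0
After 6 (back): cur=HOME back=0 fwd=1
After 7 (visit(J)): cur=J back=1 fwd=0
After 8 (back): cur=HOME back=0 fwd=1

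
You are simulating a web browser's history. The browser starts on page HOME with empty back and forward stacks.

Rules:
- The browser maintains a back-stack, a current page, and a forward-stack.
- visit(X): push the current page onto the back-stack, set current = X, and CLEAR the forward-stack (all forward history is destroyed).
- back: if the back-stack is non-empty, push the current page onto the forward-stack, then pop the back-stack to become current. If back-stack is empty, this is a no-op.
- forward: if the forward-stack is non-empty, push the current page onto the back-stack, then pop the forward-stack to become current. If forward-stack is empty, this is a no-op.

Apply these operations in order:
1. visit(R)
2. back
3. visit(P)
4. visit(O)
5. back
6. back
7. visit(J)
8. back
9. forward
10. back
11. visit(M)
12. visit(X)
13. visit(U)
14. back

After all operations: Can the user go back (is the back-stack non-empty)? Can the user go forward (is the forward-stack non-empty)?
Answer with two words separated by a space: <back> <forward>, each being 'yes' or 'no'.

After 1 (visit(R)): cur=R back=1 fwd=0
After 2 (back): cur=HOME back=0 fwd=1
After 3 (visit(P)): cur=P back=1 fwd=0
After 4 (visit(O)): cur=O back=2 fwd=0
After 5 (back): cur=P back=1 fwd=1
After 6 (back): cur=HOME back=0 fwd=2
After 7 (visit(J)): cur=J back=1 fwd=0
After 8 (back): cur=HOME back=0 fwd=1
After 9 (forward): cur=J back=1 fwd=0
After 10 (back): cur=HOME back=0 fwd=1
After 11 (visit(M)): cur=M back=1 fwd=0
After 12 (visit(X)): cur=X back=2 fwd=0
After 13 (visit(U)): cur=U back=3 fwd=0
After 14 (back): cur=X back=2 fwd=1

Answer: yes yes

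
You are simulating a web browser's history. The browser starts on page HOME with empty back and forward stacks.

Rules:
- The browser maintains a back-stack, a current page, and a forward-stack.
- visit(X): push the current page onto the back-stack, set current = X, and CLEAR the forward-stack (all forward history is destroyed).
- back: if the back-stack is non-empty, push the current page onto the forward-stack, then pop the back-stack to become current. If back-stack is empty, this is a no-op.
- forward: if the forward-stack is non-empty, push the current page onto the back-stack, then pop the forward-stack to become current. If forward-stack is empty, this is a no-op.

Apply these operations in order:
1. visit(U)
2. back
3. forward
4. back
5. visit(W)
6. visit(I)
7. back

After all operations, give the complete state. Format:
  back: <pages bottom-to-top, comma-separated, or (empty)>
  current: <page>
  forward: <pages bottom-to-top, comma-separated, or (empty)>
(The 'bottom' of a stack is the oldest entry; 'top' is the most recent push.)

Answer: back: HOME
current: W
forward: I

Derivation:
After 1 (visit(U)): cur=U back=1 fwd=0
After 2 (back): cur=HOME back=0 fwd=1
After 3 (forward): cur=U back=1 fwd=0
After 4 (back): cur=HOME back=0 fwd=1
After 5 (visit(W)): cur=W back=1 fwd=0
After 6 (visit(I)): cur=I back=2 fwd=0
After 7 (back): cur=W back=1 fwd=1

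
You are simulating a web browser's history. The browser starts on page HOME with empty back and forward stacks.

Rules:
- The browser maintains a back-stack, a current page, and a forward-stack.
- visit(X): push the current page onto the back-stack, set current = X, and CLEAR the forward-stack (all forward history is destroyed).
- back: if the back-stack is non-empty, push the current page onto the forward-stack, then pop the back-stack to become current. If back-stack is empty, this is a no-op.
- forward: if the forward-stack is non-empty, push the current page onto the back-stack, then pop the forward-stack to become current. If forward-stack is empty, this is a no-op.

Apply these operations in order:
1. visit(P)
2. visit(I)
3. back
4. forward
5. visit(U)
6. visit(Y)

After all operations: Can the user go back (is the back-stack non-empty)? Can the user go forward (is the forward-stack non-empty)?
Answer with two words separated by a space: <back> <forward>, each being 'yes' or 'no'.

After 1 (visit(P)): cur=P back=1 fwd=0
After 2 (visit(I)): cur=I back=2 fwd=0
After 3 (back): cur=P back=1 fwd=1
After 4 (forward): cur=I back=2 fwd=0
After 5 (visit(U)): cur=U back=3 fwd=0
After 6 (visit(Y)): cur=Y back=4 fwd=0

Answer: yes no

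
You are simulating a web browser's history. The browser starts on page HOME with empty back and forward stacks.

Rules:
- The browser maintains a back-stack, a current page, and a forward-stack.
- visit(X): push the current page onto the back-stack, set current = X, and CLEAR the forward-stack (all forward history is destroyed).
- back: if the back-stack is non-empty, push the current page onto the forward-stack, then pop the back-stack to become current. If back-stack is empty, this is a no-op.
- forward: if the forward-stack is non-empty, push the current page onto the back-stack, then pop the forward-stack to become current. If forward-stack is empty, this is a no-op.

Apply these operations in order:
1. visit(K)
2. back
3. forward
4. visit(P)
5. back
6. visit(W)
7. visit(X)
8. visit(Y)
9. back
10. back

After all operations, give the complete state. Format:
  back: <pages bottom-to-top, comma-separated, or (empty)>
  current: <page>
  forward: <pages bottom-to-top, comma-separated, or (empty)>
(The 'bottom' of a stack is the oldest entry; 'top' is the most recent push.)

Answer: back: HOME,K
current: W
forward: Y,X

Derivation:
After 1 (visit(K)): cur=K back=1 fwd=0
After 2 (back): cur=HOME back=0 fwd=1
After 3 (forward): cur=K back=1 fwd=0
After 4 (visit(P)): cur=P back=2 fwd=0
After 5 (back): cur=K back=1 fwd=1
After 6 (visit(W)): cur=W back=2 fwd=0
After 7 (visit(X)): cur=X back=3 fwd=0
After 8 (visit(Y)): cur=Y back=4 fwd=0
After 9 (back): cur=X back=3 fwd=1
After 10 (back): cur=W back=2 fwd=2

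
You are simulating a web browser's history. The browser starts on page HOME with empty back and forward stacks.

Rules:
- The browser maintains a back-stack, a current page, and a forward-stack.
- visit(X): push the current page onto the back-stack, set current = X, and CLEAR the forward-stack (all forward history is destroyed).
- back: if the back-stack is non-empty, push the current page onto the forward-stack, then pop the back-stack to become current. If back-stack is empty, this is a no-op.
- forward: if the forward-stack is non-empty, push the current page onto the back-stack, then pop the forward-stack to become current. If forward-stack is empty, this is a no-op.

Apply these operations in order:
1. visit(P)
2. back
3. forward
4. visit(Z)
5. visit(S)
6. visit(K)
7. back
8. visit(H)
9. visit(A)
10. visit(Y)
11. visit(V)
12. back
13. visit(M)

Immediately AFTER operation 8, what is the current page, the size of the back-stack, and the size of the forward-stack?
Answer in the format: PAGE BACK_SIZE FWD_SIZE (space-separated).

After 1 (visit(P)): cur=P back=1 fwd=0
After 2 (back): cur=HOME back=0 fwd=1
After 3 (forward): cur=P back=1 fwd=0
After 4 (visit(Z)): cur=Z back=2 fwd=0
After 5 (visit(S)): cur=S back=3 fwd=0
After 6 (visit(K)): cur=K back=4 fwd=0
After 7 (back): cur=S back=3 fwd=1
After 8 (visit(H)): cur=H back=4 fwd=0

H 4 0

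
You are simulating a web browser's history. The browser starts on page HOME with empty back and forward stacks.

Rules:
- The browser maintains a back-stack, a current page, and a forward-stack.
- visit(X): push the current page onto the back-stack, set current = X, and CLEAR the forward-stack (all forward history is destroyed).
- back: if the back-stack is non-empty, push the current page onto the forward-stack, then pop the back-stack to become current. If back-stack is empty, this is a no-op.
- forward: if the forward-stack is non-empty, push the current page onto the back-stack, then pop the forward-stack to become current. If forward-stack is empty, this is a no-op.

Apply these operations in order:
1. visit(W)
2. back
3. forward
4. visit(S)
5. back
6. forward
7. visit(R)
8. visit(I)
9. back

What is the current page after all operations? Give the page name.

After 1 (visit(W)): cur=W back=1 fwd=0
After 2 (back): cur=HOME back=0 fwd=1
After 3 (forward): cur=W back=1 fwd=0
After 4 (visit(S)): cur=S back=2 fwd=0
After 5 (back): cur=W back=1 fwd=1
After 6 (forward): cur=S back=2 fwd=0
After 7 (visit(R)): cur=R back=3 fwd=0
After 8 (visit(I)): cur=I back=4 fwd=0
After 9 (back): cur=R back=3 fwd=1

Answer: R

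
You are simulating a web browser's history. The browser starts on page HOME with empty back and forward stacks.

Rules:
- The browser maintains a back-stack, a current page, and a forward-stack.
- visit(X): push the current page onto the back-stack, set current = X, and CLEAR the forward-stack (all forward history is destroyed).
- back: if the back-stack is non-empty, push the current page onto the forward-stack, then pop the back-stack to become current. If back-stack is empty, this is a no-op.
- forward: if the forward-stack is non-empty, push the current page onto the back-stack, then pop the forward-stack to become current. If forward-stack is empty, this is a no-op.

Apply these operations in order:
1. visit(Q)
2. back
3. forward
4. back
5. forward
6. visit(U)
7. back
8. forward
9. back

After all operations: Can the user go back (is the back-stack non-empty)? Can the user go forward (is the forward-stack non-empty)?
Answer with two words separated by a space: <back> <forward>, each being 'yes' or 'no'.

After 1 (visit(Q)): cur=Q back=1 fwd=0
After 2 (back): cur=HOME back=0 fwd=1
After 3 (forward): cur=Q back=1 fwd=0
After 4 (back): cur=HOME back=0 fwd=1
After 5 (forward): cur=Q back=1 fwd=0
After 6 (visit(U)): cur=U back=2 fwd=0
After 7 (back): cur=Q back=1 fwd=1
After 8 (forward): cur=U back=2 fwd=0
After 9 (back): cur=Q back=1 fwd=1

Answer: yes yes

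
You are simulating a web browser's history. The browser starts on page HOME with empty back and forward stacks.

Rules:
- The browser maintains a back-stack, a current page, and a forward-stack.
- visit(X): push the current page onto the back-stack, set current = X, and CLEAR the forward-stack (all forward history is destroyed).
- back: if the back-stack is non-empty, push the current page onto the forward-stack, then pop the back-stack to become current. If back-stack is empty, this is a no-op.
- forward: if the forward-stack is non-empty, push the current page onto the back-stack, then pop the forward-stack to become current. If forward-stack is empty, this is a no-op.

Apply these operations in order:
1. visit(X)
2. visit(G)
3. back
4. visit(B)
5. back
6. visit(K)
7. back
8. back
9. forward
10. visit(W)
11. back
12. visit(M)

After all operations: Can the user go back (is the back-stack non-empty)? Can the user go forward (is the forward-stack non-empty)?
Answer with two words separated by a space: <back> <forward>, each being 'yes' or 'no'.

Answer: yes no

Derivation:
After 1 (visit(X)): cur=X back=1 fwd=0
After 2 (visit(G)): cur=G back=2 fwd=0
After 3 (back): cur=X back=1 fwd=1
After 4 (visit(B)): cur=B back=2 fwd=0
After 5 (back): cur=X back=1 fwd=1
After 6 (visit(K)): cur=K back=2 fwd=0
After 7 (back): cur=X back=1 fwd=1
After 8 (back): cur=HOME back=0 fwd=2
After 9 (forward): cur=X back=1 fwd=1
After 10 (visit(W)): cur=W back=2 fwd=0
After 11 (back): cur=X back=1 fwd=1
After 12 (visit(M)): cur=M back=2 fwd=0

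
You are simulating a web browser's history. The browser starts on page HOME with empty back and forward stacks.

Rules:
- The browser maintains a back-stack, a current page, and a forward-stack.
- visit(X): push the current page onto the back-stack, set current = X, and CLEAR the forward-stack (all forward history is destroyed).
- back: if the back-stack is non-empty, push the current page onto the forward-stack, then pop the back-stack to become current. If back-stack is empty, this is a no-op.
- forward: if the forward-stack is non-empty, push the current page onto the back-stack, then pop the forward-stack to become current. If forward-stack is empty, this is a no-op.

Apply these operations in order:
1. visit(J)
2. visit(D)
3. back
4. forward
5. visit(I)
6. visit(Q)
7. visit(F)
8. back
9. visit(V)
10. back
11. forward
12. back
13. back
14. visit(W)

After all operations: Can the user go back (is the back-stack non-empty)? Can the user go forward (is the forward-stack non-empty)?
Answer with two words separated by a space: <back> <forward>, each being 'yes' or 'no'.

Answer: yes no

Derivation:
After 1 (visit(J)): cur=J back=1 fwd=0
After 2 (visit(D)): cur=D back=2 fwd=0
After 3 (back): cur=J back=1 fwd=1
After 4 (forward): cur=D back=2 fwd=0
After 5 (visit(I)): cur=I back=3 fwd=0
After 6 (visit(Q)): cur=Q back=4 fwd=0
After 7 (visit(F)): cur=F back=5 fwd=0
After 8 (back): cur=Q back=4 fwd=1
After 9 (visit(V)): cur=V back=5 fwd=0
After 10 (back): cur=Q back=4 fwd=1
After 11 (forward): cur=V back=5 fwd=0
After 12 (back): cur=Q back=4 fwd=1
After 13 (back): cur=I back=3 fwd=2
After 14 (visit(W)): cur=W back=4 fwd=0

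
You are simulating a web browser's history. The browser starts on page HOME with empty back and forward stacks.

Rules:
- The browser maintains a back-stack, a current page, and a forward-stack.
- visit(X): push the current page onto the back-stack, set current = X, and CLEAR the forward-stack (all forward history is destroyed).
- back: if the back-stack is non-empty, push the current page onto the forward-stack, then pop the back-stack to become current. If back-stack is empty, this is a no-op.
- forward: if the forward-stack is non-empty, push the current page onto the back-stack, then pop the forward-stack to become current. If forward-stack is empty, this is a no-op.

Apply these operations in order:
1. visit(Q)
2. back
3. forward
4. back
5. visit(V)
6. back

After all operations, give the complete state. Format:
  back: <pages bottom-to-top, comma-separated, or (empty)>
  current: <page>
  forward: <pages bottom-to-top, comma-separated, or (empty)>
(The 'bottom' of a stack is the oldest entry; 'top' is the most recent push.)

After 1 (visit(Q)): cur=Q back=1 fwd=0
After 2 (back): cur=HOME back=0 fwd=1
After 3 (forward): cur=Q back=1 fwd=0
After 4 (back): cur=HOME back=0 fwd=1
After 5 (visit(V)): cur=V back=1 fwd=0
After 6 (back): cur=HOME back=0 fwd=1

Answer: back: (empty)
current: HOME
forward: V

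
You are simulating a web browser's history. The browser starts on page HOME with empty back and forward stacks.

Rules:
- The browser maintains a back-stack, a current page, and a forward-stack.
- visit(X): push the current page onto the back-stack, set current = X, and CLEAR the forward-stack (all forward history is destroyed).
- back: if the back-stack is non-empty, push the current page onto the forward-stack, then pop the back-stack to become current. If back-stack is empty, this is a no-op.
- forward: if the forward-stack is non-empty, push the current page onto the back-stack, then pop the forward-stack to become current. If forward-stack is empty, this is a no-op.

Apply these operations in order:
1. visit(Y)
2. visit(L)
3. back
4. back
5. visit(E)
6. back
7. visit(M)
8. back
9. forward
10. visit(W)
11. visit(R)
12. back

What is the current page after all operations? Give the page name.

Answer: W

Derivation:
After 1 (visit(Y)): cur=Y back=1 fwd=0
After 2 (visit(L)): cur=L back=2 fwd=0
After 3 (back): cur=Y back=1 fwd=1
After 4 (back): cur=HOME back=0 fwd=2
After 5 (visit(E)): cur=E back=1 fwd=0
After 6 (back): cur=HOME back=0 fwd=1
After 7 (visit(M)): cur=M back=1 fwd=0
After 8 (back): cur=HOME back=0 fwd=1
After 9 (forward): cur=M back=1 fwd=0
After 10 (visit(W)): cur=W back=2 fwd=0
After 11 (visit(R)): cur=R back=3 fwd=0
After 12 (back): cur=W back=2 fwd=1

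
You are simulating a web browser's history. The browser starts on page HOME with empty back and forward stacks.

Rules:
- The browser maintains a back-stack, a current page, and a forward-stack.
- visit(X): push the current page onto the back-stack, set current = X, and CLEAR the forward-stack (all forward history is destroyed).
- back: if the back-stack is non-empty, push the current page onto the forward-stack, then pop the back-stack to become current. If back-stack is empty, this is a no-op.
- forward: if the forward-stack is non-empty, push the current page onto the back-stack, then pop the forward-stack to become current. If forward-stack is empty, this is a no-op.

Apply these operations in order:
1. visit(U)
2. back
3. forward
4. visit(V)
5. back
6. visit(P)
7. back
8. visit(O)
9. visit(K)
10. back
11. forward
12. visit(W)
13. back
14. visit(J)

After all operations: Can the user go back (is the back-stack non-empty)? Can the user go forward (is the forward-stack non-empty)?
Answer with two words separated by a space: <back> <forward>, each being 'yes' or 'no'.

Answer: yes no

Derivation:
After 1 (visit(U)): cur=U back=1 fwd=0
After 2 (back): cur=HOME back=0 fwd=1
After 3 (forward): cur=U back=1 fwd=0
After 4 (visit(V)): cur=V back=2 fwd=0
After 5 (back): cur=U back=1 fwd=1
After 6 (visit(P)): cur=P back=2 fwd=0
After 7 (back): cur=U back=1 fwd=1
After 8 (visit(O)): cur=O back=2 fwd=0
After 9 (visit(K)): cur=K back=3 fwd=0
After 10 (back): cur=O back=2 fwd=1
After 11 (forward): cur=K back=3 fwd=0
After 12 (visit(W)): cur=W back=4 fwd=0
After 13 (back): cur=K back=3 fwd=1
After 14 (visit(J)): cur=J back=4 fwd=0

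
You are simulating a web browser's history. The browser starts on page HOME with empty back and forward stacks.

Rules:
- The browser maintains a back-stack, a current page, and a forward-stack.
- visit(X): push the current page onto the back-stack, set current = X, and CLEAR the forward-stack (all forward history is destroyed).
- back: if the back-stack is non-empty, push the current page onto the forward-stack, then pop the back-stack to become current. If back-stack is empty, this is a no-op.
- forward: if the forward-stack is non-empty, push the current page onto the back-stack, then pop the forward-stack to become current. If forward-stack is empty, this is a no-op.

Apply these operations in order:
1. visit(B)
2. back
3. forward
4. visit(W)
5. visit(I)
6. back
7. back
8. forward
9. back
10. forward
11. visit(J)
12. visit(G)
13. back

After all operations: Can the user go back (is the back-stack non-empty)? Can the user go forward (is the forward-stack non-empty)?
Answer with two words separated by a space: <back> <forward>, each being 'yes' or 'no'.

Answer: yes yes

Derivation:
After 1 (visit(B)): cur=B back=1 fwd=0
After 2 (back): cur=HOME back=0 fwd=1
After 3 (forward): cur=B back=1 fwd=0
After 4 (visit(W)): cur=W back=2 fwd=0
After 5 (visit(I)): cur=I back=3 fwd=0
After 6 (back): cur=W back=2 fwd=1
After 7 (back): cur=B back=1 fwd=2
After 8 (forward): cur=W back=2 fwd=1
After 9 (back): cur=B back=1 fwd=2
After 10 (forward): cur=W back=2 fwd=1
After 11 (visit(J)): cur=J back=3 fwd=0
After 12 (visit(G)): cur=G back=4 fwd=0
After 13 (back): cur=J back=3 fwd=1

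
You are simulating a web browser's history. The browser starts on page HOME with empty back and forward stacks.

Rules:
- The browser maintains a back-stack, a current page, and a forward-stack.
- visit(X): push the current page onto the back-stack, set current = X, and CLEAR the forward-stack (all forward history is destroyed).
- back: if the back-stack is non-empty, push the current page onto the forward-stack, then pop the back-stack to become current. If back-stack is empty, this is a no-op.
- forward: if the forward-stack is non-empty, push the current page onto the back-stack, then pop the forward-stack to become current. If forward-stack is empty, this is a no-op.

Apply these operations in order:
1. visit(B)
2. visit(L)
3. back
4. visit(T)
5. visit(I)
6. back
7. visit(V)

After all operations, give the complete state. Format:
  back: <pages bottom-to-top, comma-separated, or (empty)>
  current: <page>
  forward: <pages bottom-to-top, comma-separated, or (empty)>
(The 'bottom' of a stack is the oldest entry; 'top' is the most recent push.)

Answer: back: HOME,B,T
current: V
forward: (empty)

Derivation:
After 1 (visit(B)): cur=B back=1 fwd=0
After 2 (visit(L)): cur=L back=2 fwd=0
After 3 (back): cur=B back=1 fwd=1
After 4 (visit(T)): cur=T back=2 fwd=0
After 5 (visit(I)): cur=I back=3 fwd=0
After 6 (back): cur=T back=2 fwd=1
After 7 (visit(V)): cur=V back=3 fwd=0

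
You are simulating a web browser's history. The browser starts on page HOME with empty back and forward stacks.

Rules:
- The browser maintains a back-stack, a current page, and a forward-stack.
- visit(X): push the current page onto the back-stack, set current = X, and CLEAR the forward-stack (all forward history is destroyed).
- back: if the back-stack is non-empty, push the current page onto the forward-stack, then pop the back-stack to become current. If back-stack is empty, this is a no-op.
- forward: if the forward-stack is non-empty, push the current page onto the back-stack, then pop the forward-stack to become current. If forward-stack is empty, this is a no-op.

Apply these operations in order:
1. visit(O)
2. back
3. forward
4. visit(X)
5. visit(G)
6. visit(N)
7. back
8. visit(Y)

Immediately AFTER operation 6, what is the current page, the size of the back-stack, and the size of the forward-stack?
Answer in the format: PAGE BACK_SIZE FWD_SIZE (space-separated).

After 1 (visit(O)): cur=O back=1 fwd=0
After 2 (back): cur=HOME back=0 fwd=1
After 3 (forward): cur=O back=1 fwd=0
After 4 (visit(X)): cur=X back=2 fwd=0
After 5 (visit(G)): cur=G back=3 fwd=0
After 6 (visit(N)): cur=N back=4 fwd=0

N 4 0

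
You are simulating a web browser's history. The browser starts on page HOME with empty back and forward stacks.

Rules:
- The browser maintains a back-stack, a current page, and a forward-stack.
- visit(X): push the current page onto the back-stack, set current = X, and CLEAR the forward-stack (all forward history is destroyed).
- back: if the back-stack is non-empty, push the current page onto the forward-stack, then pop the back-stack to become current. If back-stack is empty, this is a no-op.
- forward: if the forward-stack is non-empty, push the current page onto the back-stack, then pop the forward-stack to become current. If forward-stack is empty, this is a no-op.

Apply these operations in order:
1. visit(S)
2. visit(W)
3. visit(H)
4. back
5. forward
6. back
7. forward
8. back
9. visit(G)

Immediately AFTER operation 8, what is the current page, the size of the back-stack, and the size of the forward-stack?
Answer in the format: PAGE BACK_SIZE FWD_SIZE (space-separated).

After 1 (visit(S)): cur=S back=1 fwd=0
After 2 (visit(W)): cur=W back=2 fwd=0
After 3 (visit(H)): cur=H back=3 fwd=0
After 4 (back): cur=W back=2 fwd=1
After 5 (forward): cur=H back=3 fwd=0
After 6 (back): cur=W back=2 fwd=1
After 7 (forward): cur=H back=3 fwd=0
After 8 (back): cur=W back=2 fwd=1

W 2 1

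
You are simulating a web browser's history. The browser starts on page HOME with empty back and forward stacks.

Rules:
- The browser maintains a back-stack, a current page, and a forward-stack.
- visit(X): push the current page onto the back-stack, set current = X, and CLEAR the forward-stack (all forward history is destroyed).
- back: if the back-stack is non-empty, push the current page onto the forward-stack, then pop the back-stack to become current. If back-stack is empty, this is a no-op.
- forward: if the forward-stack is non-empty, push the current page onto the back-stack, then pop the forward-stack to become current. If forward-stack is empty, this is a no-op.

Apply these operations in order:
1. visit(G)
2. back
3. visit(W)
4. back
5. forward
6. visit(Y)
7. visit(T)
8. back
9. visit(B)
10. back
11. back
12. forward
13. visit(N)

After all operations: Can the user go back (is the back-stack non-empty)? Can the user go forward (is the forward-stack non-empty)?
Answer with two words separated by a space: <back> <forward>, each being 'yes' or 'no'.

After 1 (visit(G)): cur=G back=1 fwd=0
After 2 (back): cur=HOME back=0 fwd=1
After 3 (visit(W)): cur=W back=1 fwd=0
After 4 (back): cur=HOME back=0 fwd=1
After 5 (forward): cur=W back=1 fwd=0
After 6 (visit(Y)): cur=Y back=2 fwd=0
After 7 (visit(T)): cur=T back=3 fwd=0
After 8 (back): cur=Y back=2 fwd=1
After 9 (visit(B)): cur=B back=3 fwd=0
After 10 (back): cur=Y back=2 fwd=1
After 11 (back): cur=W back=1 fwd=2
After 12 (forward): cur=Y back=2 fwd=1
After 13 (visit(N)): cur=N back=3 fwd=0

Answer: yes no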